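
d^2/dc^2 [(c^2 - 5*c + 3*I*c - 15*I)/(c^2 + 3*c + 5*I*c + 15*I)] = (c^3*(-16 - 4*I) - 180*I*c^2 + c*(720 + 180*I) - 480 + 1380*I)/(c^6 + c^5*(9 + 15*I) + c^4*(-48 + 135*I) + c^3*(-648 + 280*I) + c^2*(-2025 - 720*I) + c*(-2025 - 3375*I) - 3375*I)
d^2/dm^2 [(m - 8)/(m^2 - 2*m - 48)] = 2/(m^3 + 18*m^2 + 108*m + 216)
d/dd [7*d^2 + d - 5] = 14*d + 1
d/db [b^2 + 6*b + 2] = 2*b + 6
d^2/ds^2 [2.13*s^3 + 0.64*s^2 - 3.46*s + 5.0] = 12.78*s + 1.28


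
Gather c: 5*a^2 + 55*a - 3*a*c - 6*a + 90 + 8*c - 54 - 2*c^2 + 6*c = 5*a^2 + 49*a - 2*c^2 + c*(14 - 3*a) + 36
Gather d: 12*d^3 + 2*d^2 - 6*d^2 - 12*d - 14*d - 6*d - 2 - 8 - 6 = 12*d^3 - 4*d^2 - 32*d - 16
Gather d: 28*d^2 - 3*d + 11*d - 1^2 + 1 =28*d^2 + 8*d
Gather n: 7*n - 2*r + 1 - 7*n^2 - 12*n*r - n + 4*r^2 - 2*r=-7*n^2 + n*(6 - 12*r) + 4*r^2 - 4*r + 1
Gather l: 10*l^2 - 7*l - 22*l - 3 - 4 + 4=10*l^2 - 29*l - 3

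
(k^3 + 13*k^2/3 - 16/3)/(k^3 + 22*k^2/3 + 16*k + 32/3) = (k - 1)/(k + 2)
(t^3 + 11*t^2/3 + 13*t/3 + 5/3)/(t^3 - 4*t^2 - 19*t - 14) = (3*t^2 + 8*t + 5)/(3*(t^2 - 5*t - 14))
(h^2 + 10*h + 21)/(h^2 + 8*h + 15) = (h + 7)/(h + 5)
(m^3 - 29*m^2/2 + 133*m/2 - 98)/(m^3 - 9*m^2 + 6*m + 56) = (m - 7/2)/(m + 2)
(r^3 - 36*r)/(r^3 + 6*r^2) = (r - 6)/r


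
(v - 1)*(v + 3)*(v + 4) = v^3 + 6*v^2 + 5*v - 12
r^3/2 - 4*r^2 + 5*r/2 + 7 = (r/2 + 1/2)*(r - 7)*(r - 2)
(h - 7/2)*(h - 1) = h^2 - 9*h/2 + 7/2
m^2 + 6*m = m*(m + 6)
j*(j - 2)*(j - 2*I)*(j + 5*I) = j^4 - 2*j^3 + 3*I*j^3 + 10*j^2 - 6*I*j^2 - 20*j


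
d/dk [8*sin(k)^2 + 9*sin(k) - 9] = (16*sin(k) + 9)*cos(k)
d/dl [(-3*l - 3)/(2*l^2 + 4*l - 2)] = 3*(-l^2 - 2*l + 2*(l + 1)^2 + 1)/(2*(l^2 + 2*l - 1)^2)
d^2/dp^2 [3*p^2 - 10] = 6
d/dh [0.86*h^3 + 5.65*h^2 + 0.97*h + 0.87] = 2.58*h^2 + 11.3*h + 0.97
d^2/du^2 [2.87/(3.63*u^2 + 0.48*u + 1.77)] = (-75.635406*u^2 - 10.001376*u + 2.87*(7.26*u + 0.48)*(14.52*u + 0.96) - 36.880074)/(3.63*u^2 + 0.48*u + 1.77)^3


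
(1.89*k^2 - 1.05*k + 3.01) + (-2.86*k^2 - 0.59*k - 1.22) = -0.97*k^2 - 1.64*k + 1.79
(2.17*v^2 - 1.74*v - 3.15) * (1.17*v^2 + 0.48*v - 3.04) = 2.5389*v^4 - 0.9942*v^3 - 11.1175*v^2 + 3.7776*v + 9.576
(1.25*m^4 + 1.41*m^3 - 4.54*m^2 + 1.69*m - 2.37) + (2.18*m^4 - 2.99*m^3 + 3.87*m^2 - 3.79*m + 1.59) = 3.43*m^4 - 1.58*m^3 - 0.67*m^2 - 2.1*m - 0.78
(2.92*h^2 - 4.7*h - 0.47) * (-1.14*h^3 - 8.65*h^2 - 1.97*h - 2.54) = -3.3288*h^5 - 19.9*h^4 + 35.4384*h^3 + 5.9077*h^2 + 12.8639*h + 1.1938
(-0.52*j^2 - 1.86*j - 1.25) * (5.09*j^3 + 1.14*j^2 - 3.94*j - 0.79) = -2.6468*j^5 - 10.0602*j^4 - 6.4341*j^3 + 6.3142*j^2 + 6.3944*j + 0.9875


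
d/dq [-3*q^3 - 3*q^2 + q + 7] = -9*q^2 - 6*q + 1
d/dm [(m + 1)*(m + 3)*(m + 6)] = 3*m^2 + 20*m + 27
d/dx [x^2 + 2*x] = 2*x + 2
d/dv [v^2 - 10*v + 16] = 2*v - 10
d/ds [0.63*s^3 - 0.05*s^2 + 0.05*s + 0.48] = 1.89*s^2 - 0.1*s + 0.05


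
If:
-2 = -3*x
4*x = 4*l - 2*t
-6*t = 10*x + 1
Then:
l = 1/36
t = -23/18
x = 2/3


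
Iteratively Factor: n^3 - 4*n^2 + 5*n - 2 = (n - 2)*(n^2 - 2*n + 1) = (n - 2)*(n - 1)*(n - 1)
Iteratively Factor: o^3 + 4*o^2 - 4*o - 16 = (o + 4)*(o^2 - 4) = (o + 2)*(o + 4)*(o - 2)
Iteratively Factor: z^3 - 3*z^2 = (z - 3)*(z^2) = z*(z - 3)*(z)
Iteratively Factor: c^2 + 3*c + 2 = (c + 1)*(c + 2)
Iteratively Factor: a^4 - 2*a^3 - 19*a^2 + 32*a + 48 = (a - 4)*(a^3 + 2*a^2 - 11*a - 12) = (a - 4)*(a + 4)*(a^2 - 2*a - 3) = (a - 4)*(a + 1)*(a + 4)*(a - 3)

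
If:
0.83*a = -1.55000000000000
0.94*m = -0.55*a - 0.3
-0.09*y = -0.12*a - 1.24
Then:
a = -1.87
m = 0.77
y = 11.29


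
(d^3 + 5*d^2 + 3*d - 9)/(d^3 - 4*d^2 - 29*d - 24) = (d^2 + 2*d - 3)/(d^2 - 7*d - 8)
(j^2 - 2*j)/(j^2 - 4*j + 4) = j/(j - 2)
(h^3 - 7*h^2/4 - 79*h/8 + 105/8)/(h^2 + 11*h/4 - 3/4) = (8*h^2 - 38*h + 35)/(2*(4*h - 1))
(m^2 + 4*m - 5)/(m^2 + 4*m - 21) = (m^2 + 4*m - 5)/(m^2 + 4*m - 21)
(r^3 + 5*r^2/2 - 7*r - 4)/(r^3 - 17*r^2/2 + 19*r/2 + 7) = (r + 4)/(r - 7)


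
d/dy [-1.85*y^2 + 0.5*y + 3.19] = 0.5 - 3.7*y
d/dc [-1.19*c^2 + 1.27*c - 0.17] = 1.27 - 2.38*c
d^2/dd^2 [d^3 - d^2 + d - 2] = 6*d - 2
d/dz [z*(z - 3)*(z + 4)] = 3*z^2 + 2*z - 12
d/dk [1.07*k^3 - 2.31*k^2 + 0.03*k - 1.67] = 3.21*k^2 - 4.62*k + 0.03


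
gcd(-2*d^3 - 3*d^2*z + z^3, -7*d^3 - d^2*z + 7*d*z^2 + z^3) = d + z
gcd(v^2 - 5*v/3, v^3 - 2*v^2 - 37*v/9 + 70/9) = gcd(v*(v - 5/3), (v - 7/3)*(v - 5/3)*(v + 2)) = v - 5/3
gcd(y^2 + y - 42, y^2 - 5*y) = 1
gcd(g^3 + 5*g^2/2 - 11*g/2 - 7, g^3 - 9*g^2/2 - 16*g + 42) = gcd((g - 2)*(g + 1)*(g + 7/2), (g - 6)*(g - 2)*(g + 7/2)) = g^2 + 3*g/2 - 7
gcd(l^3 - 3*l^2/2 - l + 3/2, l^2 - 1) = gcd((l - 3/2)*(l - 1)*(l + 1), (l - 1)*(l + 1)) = l^2 - 1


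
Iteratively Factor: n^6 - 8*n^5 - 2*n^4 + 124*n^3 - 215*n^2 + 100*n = (n - 1)*(n^5 - 7*n^4 - 9*n^3 + 115*n^2 - 100*n) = (n - 1)*(n + 4)*(n^4 - 11*n^3 + 35*n^2 - 25*n) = (n - 5)*(n - 1)*(n + 4)*(n^3 - 6*n^2 + 5*n) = n*(n - 5)*(n - 1)*(n + 4)*(n^2 - 6*n + 5) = n*(n - 5)^2*(n - 1)*(n + 4)*(n - 1)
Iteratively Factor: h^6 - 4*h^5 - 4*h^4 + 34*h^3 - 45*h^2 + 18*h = (h - 2)*(h^5 - 2*h^4 - 8*h^3 + 18*h^2 - 9*h) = (h - 2)*(h - 1)*(h^4 - h^3 - 9*h^2 + 9*h) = (h - 2)*(h - 1)*(h + 3)*(h^3 - 4*h^2 + 3*h) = (h - 3)*(h - 2)*(h - 1)*(h + 3)*(h^2 - h) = h*(h - 3)*(h - 2)*(h - 1)*(h + 3)*(h - 1)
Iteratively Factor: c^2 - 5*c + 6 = (c - 2)*(c - 3)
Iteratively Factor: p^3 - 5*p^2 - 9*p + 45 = (p + 3)*(p^2 - 8*p + 15) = (p - 3)*(p + 3)*(p - 5)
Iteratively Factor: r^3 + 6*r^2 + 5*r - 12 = (r + 4)*(r^2 + 2*r - 3) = (r + 3)*(r + 4)*(r - 1)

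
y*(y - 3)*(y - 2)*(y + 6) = y^4 + y^3 - 24*y^2 + 36*y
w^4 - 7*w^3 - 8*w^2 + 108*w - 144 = (w - 6)*(w - 3)*(w - 2)*(w + 4)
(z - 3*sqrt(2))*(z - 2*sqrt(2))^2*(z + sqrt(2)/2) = z^4 - 13*sqrt(2)*z^3/2 + 25*z^2 - 8*sqrt(2)*z - 24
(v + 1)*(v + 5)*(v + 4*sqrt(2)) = v^3 + 4*sqrt(2)*v^2 + 6*v^2 + 5*v + 24*sqrt(2)*v + 20*sqrt(2)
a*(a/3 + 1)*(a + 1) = a^3/3 + 4*a^2/3 + a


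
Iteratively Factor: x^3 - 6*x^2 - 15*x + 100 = (x - 5)*(x^2 - x - 20) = (x - 5)^2*(x + 4)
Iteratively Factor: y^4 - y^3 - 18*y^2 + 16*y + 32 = (y - 2)*(y^3 + y^2 - 16*y - 16) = (y - 2)*(y + 4)*(y^2 - 3*y - 4) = (y - 4)*(y - 2)*(y + 4)*(y + 1)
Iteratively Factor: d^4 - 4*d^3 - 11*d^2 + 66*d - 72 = (d - 3)*(d^3 - d^2 - 14*d + 24) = (d - 3)*(d - 2)*(d^2 + d - 12) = (d - 3)*(d - 2)*(d + 4)*(d - 3)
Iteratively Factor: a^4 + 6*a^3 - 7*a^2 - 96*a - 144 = (a + 4)*(a^3 + 2*a^2 - 15*a - 36) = (a + 3)*(a + 4)*(a^2 - a - 12) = (a + 3)^2*(a + 4)*(a - 4)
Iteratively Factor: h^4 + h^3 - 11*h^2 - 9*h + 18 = (h + 3)*(h^3 - 2*h^2 - 5*h + 6) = (h + 2)*(h + 3)*(h^2 - 4*h + 3) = (h - 3)*(h + 2)*(h + 3)*(h - 1)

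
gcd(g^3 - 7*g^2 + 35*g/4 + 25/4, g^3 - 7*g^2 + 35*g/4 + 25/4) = g^3 - 7*g^2 + 35*g/4 + 25/4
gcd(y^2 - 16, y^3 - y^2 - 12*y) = y - 4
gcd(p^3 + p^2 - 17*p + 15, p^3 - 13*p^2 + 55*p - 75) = p - 3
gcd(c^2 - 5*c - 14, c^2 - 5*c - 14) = c^2 - 5*c - 14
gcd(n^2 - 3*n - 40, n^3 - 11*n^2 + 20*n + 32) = n - 8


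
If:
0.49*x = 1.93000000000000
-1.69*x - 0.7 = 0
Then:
No Solution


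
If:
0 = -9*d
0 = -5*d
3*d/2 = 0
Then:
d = 0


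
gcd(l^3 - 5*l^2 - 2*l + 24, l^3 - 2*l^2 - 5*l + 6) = l^2 - l - 6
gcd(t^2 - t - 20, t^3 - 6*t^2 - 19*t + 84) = t + 4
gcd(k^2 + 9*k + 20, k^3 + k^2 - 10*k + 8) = k + 4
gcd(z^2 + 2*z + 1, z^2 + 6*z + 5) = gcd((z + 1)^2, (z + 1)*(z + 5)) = z + 1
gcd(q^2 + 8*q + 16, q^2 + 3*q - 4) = q + 4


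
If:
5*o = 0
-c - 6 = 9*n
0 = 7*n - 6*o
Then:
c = -6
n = 0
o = 0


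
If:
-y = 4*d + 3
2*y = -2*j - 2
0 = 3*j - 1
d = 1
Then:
No Solution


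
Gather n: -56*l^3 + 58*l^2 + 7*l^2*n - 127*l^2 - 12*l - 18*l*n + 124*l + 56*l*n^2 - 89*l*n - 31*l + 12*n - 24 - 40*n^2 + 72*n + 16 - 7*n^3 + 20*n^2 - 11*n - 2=-56*l^3 - 69*l^2 + 81*l - 7*n^3 + n^2*(56*l - 20) + n*(7*l^2 - 107*l + 73) - 10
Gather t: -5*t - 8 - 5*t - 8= -10*t - 16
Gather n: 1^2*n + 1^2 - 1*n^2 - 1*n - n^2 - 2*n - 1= -2*n^2 - 2*n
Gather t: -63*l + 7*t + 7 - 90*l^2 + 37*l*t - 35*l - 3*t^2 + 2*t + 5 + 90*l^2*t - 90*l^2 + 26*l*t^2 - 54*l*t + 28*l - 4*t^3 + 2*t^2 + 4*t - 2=-180*l^2 - 70*l - 4*t^3 + t^2*(26*l - 1) + t*(90*l^2 - 17*l + 13) + 10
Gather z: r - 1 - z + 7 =r - z + 6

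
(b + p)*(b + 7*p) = b^2 + 8*b*p + 7*p^2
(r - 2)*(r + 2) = r^2 - 4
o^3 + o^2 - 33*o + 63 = (o - 3)^2*(o + 7)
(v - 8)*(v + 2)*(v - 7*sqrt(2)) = v^3 - 7*sqrt(2)*v^2 - 6*v^2 - 16*v + 42*sqrt(2)*v + 112*sqrt(2)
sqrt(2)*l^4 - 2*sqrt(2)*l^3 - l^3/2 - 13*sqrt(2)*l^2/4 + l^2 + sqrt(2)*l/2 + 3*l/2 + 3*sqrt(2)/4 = (l - 3)*(l + 1)*(l - sqrt(2)/2)*(sqrt(2)*l + 1/2)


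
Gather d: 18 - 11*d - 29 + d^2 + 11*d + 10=d^2 - 1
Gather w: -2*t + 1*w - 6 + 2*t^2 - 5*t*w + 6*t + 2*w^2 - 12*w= 2*t^2 + 4*t + 2*w^2 + w*(-5*t - 11) - 6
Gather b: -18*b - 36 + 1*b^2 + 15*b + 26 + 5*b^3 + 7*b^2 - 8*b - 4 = 5*b^3 + 8*b^2 - 11*b - 14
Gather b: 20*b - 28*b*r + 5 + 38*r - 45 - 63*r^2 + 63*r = b*(20 - 28*r) - 63*r^2 + 101*r - 40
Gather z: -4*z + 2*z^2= 2*z^2 - 4*z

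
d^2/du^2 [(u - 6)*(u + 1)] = 2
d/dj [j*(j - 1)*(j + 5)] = 3*j^2 + 8*j - 5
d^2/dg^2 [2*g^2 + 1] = 4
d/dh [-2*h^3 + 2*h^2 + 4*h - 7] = -6*h^2 + 4*h + 4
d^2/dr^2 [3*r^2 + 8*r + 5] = 6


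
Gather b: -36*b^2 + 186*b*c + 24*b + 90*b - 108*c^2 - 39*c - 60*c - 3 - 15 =-36*b^2 + b*(186*c + 114) - 108*c^2 - 99*c - 18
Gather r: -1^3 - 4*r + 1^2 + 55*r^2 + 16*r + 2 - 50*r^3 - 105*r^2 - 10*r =-50*r^3 - 50*r^2 + 2*r + 2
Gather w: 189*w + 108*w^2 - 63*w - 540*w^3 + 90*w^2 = -540*w^3 + 198*w^2 + 126*w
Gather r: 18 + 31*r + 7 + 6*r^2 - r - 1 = 6*r^2 + 30*r + 24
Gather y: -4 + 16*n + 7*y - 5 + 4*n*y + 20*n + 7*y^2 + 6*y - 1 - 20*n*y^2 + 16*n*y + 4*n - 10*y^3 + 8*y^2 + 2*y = 40*n - 10*y^3 + y^2*(15 - 20*n) + y*(20*n + 15) - 10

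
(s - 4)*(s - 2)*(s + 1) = s^3 - 5*s^2 + 2*s + 8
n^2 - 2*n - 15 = (n - 5)*(n + 3)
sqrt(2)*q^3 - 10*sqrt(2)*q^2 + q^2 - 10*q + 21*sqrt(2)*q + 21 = (q - 7)*(q - 3)*(sqrt(2)*q + 1)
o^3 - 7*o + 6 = (o - 2)*(o - 1)*(o + 3)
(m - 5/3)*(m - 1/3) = m^2 - 2*m + 5/9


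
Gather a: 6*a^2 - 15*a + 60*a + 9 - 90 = 6*a^2 + 45*a - 81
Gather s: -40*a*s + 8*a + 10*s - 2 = 8*a + s*(10 - 40*a) - 2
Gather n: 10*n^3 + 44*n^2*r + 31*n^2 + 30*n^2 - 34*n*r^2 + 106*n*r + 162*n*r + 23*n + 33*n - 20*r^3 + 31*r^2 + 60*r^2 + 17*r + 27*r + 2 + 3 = 10*n^3 + n^2*(44*r + 61) + n*(-34*r^2 + 268*r + 56) - 20*r^3 + 91*r^2 + 44*r + 5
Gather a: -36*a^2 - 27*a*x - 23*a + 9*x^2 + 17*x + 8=-36*a^2 + a*(-27*x - 23) + 9*x^2 + 17*x + 8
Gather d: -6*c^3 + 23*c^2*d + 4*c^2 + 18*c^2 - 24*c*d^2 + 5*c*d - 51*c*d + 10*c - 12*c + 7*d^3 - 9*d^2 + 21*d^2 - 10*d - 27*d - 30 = -6*c^3 + 22*c^2 - 2*c + 7*d^3 + d^2*(12 - 24*c) + d*(23*c^2 - 46*c - 37) - 30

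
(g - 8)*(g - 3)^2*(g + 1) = g^4 - 13*g^3 + 43*g^2 - 15*g - 72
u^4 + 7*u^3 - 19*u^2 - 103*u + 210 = (u - 3)*(u - 2)*(u + 5)*(u + 7)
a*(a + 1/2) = a^2 + a/2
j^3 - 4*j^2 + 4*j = j*(j - 2)^2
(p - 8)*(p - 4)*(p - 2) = p^3 - 14*p^2 + 56*p - 64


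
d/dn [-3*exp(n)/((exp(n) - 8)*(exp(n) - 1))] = 3*(exp(2*n) - 8)*exp(n)/(exp(4*n) - 18*exp(3*n) + 97*exp(2*n) - 144*exp(n) + 64)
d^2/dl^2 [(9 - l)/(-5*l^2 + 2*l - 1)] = 2*((47 - 15*l)*(5*l^2 - 2*l + 1) + 4*(l - 9)*(5*l - 1)^2)/(5*l^2 - 2*l + 1)^3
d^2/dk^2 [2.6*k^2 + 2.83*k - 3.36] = 5.20000000000000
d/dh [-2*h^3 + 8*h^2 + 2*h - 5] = -6*h^2 + 16*h + 2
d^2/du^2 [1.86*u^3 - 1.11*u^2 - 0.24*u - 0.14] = 11.16*u - 2.22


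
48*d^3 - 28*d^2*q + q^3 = (-4*d + q)*(-2*d + q)*(6*d + q)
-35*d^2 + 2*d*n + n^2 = (-5*d + n)*(7*d + n)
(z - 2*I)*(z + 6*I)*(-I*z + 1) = -I*z^3 + 5*z^2 - 8*I*z + 12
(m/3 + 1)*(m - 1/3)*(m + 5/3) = m^3/3 + 13*m^2/9 + 31*m/27 - 5/9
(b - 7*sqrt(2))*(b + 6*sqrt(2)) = b^2 - sqrt(2)*b - 84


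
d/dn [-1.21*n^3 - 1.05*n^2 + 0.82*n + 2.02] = -3.63*n^2 - 2.1*n + 0.82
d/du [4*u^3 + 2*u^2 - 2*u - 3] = 12*u^2 + 4*u - 2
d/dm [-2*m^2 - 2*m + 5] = -4*m - 2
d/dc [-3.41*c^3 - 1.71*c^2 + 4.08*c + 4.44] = -10.23*c^2 - 3.42*c + 4.08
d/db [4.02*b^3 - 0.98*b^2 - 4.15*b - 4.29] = 12.06*b^2 - 1.96*b - 4.15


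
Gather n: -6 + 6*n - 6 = 6*n - 12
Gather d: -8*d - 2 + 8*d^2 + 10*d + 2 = 8*d^2 + 2*d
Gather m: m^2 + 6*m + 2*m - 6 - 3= m^2 + 8*m - 9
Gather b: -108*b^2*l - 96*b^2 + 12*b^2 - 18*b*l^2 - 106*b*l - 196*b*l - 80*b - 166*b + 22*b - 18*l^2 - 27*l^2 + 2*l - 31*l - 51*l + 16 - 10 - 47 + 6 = b^2*(-108*l - 84) + b*(-18*l^2 - 302*l - 224) - 45*l^2 - 80*l - 35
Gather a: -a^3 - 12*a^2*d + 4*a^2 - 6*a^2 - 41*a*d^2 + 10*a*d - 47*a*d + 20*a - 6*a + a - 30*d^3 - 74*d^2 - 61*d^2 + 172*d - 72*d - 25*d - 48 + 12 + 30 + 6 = -a^3 + a^2*(-12*d - 2) + a*(-41*d^2 - 37*d + 15) - 30*d^3 - 135*d^2 + 75*d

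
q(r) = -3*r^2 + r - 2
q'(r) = 1 - 6*r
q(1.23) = -5.31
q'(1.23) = -6.38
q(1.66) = -8.61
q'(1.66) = -8.96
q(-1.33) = -8.64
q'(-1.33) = 8.98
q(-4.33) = -62.58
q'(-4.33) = 26.98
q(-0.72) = -4.28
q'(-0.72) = 5.32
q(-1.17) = -7.28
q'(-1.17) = 8.02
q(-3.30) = -37.97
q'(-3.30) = 20.80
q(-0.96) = -5.72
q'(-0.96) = 6.76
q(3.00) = -26.00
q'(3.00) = -17.00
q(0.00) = -2.00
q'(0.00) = 1.00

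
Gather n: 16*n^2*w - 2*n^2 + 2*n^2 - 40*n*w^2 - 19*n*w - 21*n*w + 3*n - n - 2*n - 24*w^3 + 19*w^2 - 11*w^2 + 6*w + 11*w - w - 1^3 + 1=16*n^2*w + n*(-40*w^2 - 40*w) - 24*w^3 + 8*w^2 + 16*w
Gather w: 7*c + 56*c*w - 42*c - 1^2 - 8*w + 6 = -35*c + w*(56*c - 8) + 5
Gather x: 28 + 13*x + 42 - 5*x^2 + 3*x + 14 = -5*x^2 + 16*x + 84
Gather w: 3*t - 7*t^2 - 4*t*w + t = -7*t^2 - 4*t*w + 4*t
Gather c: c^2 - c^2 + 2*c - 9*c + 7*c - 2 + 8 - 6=0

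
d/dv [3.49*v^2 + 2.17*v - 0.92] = 6.98*v + 2.17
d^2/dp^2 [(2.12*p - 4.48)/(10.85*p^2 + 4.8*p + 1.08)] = ((76.864 - 138.012*p)*(10.85*p^2 + 4.8*p + 1.08) + (2.12*p - 4.48)*(21.7*p + 4.8)*(43.4*p + 9.6))/(10.85*p^2 + 4.8*p + 1.08)^3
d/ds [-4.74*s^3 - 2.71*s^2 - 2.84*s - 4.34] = -14.22*s^2 - 5.42*s - 2.84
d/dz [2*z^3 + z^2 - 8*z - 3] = 6*z^2 + 2*z - 8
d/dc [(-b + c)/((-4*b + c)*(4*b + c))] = (-16*b^2 + 2*b*c - c^2)/(256*b^4 - 32*b^2*c^2 + c^4)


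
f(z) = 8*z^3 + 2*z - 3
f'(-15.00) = 5402.00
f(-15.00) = -27033.00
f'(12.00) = 3458.00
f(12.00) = 13845.00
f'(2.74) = 182.18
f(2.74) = 167.05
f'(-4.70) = 532.16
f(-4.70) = -842.98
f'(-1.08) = 29.99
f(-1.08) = -15.24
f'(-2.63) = 168.01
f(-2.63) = -153.79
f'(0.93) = 22.76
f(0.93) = 5.29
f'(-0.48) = 7.53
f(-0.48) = -4.84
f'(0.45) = 6.86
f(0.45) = -1.37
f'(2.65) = 170.54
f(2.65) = 151.18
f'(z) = 24*z^2 + 2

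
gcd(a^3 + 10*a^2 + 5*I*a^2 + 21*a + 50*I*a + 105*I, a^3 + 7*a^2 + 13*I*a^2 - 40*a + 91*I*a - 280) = a^2 + a*(7 + 5*I) + 35*I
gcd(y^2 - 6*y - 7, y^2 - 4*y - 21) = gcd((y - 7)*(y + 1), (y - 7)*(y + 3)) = y - 7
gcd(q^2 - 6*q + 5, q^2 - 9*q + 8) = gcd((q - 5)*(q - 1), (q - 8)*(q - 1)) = q - 1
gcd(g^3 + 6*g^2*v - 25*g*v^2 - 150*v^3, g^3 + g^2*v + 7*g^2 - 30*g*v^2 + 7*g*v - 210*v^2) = -g^2 - g*v + 30*v^2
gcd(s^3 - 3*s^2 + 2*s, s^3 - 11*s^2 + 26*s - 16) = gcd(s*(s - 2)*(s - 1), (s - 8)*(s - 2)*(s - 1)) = s^2 - 3*s + 2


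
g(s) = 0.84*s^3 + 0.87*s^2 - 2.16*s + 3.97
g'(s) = 2.52*s^2 + 1.74*s - 2.16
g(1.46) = 5.29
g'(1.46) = 5.75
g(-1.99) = 5.09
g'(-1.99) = 4.36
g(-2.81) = -1.73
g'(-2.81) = 12.85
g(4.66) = 97.80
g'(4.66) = 60.67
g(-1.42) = 6.39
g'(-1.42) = 0.45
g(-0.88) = 5.97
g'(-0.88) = -1.74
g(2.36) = 14.76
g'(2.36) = 15.98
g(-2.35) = 2.95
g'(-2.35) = 7.67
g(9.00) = 667.36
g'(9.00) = 217.62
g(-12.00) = -1296.35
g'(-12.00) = 339.84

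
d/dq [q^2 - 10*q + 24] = 2*q - 10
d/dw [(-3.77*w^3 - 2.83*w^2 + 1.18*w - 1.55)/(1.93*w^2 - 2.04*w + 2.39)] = (-7.2761*w^4 + 15.3816*w^3 - 23.5351*w^2 - 7.5444*w - 0.341800000000001)/(3.7249*w^4 - 7.8744*w^3 + 13.387*w^2 - 9.7512*w + 5.7121)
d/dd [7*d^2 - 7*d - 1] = 14*d - 7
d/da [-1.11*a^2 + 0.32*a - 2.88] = 0.32 - 2.22*a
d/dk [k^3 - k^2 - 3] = k*(3*k - 2)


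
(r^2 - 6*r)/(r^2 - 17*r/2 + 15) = 2*r/(2*r - 5)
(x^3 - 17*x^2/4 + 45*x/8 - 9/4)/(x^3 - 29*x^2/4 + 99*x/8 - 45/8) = (x - 2)/(x - 5)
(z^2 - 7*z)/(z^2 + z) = (z - 7)/(z + 1)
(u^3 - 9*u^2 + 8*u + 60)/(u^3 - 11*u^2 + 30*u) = (u + 2)/u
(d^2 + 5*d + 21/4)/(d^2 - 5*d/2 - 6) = (d + 7/2)/(d - 4)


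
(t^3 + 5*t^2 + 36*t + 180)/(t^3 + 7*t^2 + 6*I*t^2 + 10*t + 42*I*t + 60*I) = (t - 6*I)/(t + 2)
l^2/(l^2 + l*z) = l/(l + z)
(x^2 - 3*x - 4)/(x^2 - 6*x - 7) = (x - 4)/(x - 7)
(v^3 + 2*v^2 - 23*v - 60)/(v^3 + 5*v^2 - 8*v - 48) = (v^2 - 2*v - 15)/(v^2 + v - 12)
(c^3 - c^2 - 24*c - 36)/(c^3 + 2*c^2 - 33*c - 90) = (c + 2)/(c + 5)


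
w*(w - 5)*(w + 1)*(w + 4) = w^4 - 21*w^2 - 20*w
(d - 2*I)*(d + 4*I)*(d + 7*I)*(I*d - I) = I*d^4 - 9*d^3 - I*d^3 + 9*d^2 - 6*I*d^2 - 56*d + 6*I*d + 56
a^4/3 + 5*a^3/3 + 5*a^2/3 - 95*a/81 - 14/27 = (a/3 + 1)*(a - 2/3)*(a + 1/3)*(a + 7/3)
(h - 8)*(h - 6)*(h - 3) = h^3 - 17*h^2 + 90*h - 144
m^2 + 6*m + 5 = (m + 1)*(m + 5)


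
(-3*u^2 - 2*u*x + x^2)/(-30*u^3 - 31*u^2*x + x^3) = (-3*u + x)/(-30*u^2 - u*x + x^2)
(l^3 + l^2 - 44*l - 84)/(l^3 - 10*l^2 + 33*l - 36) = (l^3 + l^2 - 44*l - 84)/(l^3 - 10*l^2 + 33*l - 36)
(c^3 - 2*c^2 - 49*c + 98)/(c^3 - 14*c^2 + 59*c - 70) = (c + 7)/(c - 5)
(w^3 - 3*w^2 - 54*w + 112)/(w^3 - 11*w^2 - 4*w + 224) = (w^2 + 5*w - 14)/(w^2 - 3*w - 28)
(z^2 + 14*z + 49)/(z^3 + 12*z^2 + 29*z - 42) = (z + 7)/(z^2 + 5*z - 6)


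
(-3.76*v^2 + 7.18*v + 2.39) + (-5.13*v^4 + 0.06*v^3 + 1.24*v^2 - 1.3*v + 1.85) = -5.13*v^4 + 0.06*v^3 - 2.52*v^2 + 5.88*v + 4.24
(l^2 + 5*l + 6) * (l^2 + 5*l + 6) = l^4 + 10*l^3 + 37*l^2 + 60*l + 36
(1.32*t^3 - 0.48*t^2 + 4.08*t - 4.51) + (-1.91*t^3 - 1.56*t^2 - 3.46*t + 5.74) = -0.59*t^3 - 2.04*t^2 + 0.62*t + 1.23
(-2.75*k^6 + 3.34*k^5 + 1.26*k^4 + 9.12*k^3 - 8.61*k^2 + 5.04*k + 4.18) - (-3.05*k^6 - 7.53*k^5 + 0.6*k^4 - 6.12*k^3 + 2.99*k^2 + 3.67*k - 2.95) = 0.3*k^6 + 10.87*k^5 + 0.66*k^4 + 15.24*k^3 - 11.6*k^2 + 1.37*k + 7.13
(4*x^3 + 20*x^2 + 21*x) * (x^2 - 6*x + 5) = 4*x^5 - 4*x^4 - 79*x^3 - 26*x^2 + 105*x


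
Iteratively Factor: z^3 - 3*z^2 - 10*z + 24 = (z + 3)*(z^2 - 6*z + 8) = (z - 4)*(z + 3)*(z - 2)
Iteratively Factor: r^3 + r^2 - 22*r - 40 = (r + 4)*(r^2 - 3*r - 10) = (r + 2)*(r + 4)*(r - 5)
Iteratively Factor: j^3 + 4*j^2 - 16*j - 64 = (j + 4)*(j^2 - 16) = (j + 4)^2*(j - 4)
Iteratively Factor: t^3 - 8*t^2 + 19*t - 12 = (t - 3)*(t^2 - 5*t + 4) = (t - 4)*(t - 3)*(t - 1)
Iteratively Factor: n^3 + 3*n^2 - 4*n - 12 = (n + 2)*(n^2 + n - 6) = (n - 2)*(n + 2)*(n + 3)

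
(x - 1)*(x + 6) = x^2 + 5*x - 6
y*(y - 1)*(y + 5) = y^3 + 4*y^2 - 5*y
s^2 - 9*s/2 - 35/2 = (s - 7)*(s + 5/2)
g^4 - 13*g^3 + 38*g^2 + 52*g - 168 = (g - 7)*(g - 6)*(g - 2)*(g + 2)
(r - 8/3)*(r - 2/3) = r^2 - 10*r/3 + 16/9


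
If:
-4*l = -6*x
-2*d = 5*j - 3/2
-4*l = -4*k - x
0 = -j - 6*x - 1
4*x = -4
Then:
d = -47/4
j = 5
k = -5/4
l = -3/2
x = -1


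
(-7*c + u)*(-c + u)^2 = -7*c^3 + 15*c^2*u - 9*c*u^2 + u^3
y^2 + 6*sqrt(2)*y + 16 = (y + 2*sqrt(2))*(y + 4*sqrt(2))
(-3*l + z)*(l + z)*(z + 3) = -3*l^2*z - 9*l^2 - 2*l*z^2 - 6*l*z + z^3 + 3*z^2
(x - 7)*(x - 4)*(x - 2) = x^3 - 13*x^2 + 50*x - 56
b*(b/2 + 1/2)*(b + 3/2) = b^3/2 + 5*b^2/4 + 3*b/4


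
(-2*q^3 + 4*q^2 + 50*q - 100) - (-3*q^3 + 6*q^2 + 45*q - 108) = q^3 - 2*q^2 + 5*q + 8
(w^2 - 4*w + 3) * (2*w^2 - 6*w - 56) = 2*w^4 - 14*w^3 - 26*w^2 + 206*w - 168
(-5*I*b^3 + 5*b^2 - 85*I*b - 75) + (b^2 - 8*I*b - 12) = -5*I*b^3 + 6*b^2 - 93*I*b - 87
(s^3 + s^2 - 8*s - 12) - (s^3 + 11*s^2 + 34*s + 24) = -10*s^2 - 42*s - 36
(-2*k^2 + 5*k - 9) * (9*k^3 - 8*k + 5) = -18*k^5 + 45*k^4 - 65*k^3 - 50*k^2 + 97*k - 45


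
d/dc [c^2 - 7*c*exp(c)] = -7*c*exp(c) + 2*c - 7*exp(c)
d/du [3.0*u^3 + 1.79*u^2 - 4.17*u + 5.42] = 9.0*u^2 + 3.58*u - 4.17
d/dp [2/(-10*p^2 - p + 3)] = 2*(20*p + 1)/(10*p^2 + p - 3)^2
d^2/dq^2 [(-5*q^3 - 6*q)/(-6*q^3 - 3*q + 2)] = 6*(126*q^5 + 120*q^4 - 21*q^3 + 114*q^2 + 20*q + 12)/(216*q^9 + 324*q^7 - 216*q^6 + 162*q^5 - 216*q^4 + 99*q^3 - 54*q^2 + 36*q - 8)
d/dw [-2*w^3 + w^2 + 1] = 2*w*(1 - 3*w)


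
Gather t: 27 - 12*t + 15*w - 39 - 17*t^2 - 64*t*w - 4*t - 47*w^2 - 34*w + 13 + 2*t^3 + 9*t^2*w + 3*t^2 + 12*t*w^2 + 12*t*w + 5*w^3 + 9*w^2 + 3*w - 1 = 2*t^3 + t^2*(9*w - 14) + t*(12*w^2 - 52*w - 16) + 5*w^3 - 38*w^2 - 16*w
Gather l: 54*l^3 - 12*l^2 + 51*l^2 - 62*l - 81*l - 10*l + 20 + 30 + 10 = 54*l^3 + 39*l^2 - 153*l + 60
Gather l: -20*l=-20*l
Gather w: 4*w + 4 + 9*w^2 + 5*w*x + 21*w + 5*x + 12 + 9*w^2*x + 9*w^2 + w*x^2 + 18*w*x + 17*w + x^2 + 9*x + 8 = w^2*(9*x + 18) + w*(x^2 + 23*x + 42) + x^2 + 14*x + 24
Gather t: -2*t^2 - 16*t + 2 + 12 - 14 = -2*t^2 - 16*t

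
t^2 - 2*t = t*(t - 2)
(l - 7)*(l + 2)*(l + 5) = l^3 - 39*l - 70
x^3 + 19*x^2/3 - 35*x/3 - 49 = (x - 3)*(x + 7/3)*(x + 7)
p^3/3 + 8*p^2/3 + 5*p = p*(p/3 + 1)*(p + 5)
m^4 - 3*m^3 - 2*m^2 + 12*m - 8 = (m - 2)^2*(m - 1)*(m + 2)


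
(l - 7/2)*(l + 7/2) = l^2 - 49/4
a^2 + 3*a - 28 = (a - 4)*(a + 7)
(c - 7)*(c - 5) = c^2 - 12*c + 35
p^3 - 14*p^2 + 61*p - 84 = (p - 7)*(p - 4)*(p - 3)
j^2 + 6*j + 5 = (j + 1)*(j + 5)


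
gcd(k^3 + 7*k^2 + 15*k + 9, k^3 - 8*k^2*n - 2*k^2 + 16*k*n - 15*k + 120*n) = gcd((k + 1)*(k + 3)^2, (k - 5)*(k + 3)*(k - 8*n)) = k + 3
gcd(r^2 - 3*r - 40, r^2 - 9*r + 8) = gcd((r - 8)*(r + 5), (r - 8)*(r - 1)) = r - 8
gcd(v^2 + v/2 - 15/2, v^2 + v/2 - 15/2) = v^2 + v/2 - 15/2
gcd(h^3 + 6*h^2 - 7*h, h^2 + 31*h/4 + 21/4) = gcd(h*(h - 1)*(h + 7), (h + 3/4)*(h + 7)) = h + 7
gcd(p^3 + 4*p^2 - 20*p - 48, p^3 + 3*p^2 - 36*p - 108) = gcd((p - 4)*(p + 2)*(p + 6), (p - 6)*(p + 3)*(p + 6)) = p + 6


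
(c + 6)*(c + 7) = c^2 + 13*c + 42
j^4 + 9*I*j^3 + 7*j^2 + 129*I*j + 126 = (j - 3*I)*(j - I)*(j + 6*I)*(j + 7*I)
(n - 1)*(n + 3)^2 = n^3 + 5*n^2 + 3*n - 9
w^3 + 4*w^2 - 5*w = w*(w - 1)*(w + 5)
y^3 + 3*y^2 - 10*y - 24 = (y - 3)*(y + 2)*(y + 4)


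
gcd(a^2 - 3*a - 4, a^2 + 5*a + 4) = a + 1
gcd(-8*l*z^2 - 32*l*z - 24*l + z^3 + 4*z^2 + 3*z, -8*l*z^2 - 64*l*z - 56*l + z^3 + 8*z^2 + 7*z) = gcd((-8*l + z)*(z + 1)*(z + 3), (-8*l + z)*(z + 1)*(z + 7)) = -8*l*z - 8*l + z^2 + z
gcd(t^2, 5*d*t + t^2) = t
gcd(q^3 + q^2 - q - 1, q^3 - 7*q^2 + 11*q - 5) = q - 1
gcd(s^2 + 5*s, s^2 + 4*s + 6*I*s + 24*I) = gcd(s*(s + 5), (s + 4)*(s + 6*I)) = 1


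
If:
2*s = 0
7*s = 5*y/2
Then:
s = 0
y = 0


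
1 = 1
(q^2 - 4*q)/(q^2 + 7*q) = (q - 4)/(q + 7)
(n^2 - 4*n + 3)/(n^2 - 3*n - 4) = (-n^2 + 4*n - 3)/(-n^2 + 3*n + 4)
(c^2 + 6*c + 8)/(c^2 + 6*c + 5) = (c^2 + 6*c + 8)/(c^2 + 6*c + 5)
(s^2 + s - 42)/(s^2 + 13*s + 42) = (s - 6)/(s + 6)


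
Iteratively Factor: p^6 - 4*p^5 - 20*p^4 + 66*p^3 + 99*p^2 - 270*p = (p + 3)*(p^5 - 7*p^4 + p^3 + 63*p^2 - 90*p) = (p - 5)*(p + 3)*(p^4 - 2*p^3 - 9*p^2 + 18*p) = (p - 5)*(p - 3)*(p + 3)*(p^3 + p^2 - 6*p) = p*(p - 5)*(p - 3)*(p + 3)*(p^2 + p - 6) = p*(p - 5)*(p - 3)*(p - 2)*(p + 3)*(p + 3)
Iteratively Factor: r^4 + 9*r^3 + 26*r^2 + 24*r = (r + 2)*(r^3 + 7*r^2 + 12*r) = (r + 2)*(r + 3)*(r^2 + 4*r) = (r + 2)*(r + 3)*(r + 4)*(r)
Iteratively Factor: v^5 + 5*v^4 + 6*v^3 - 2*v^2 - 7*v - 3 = (v + 1)*(v^4 + 4*v^3 + 2*v^2 - 4*v - 3) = (v + 1)^2*(v^3 + 3*v^2 - v - 3) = (v + 1)^2*(v + 3)*(v^2 - 1) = (v - 1)*(v + 1)^2*(v + 3)*(v + 1)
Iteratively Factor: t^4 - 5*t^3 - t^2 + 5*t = (t + 1)*(t^3 - 6*t^2 + 5*t) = (t - 5)*(t + 1)*(t^2 - t) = (t - 5)*(t - 1)*(t + 1)*(t)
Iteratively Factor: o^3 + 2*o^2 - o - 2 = (o + 2)*(o^2 - 1) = (o - 1)*(o + 2)*(o + 1)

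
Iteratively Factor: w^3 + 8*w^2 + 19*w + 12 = (w + 1)*(w^2 + 7*w + 12) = (w + 1)*(w + 4)*(w + 3)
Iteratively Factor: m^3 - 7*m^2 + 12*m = (m - 3)*(m^2 - 4*m) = (m - 4)*(m - 3)*(m)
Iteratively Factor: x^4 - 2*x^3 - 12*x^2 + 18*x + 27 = (x - 3)*(x^3 + x^2 - 9*x - 9) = (x - 3)*(x + 3)*(x^2 - 2*x - 3) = (x - 3)^2*(x + 3)*(x + 1)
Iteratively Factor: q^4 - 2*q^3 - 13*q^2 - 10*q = (q - 5)*(q^3 + 3*q^2 + 2*q) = (q - 5)*(q + 1)*(q^2 + 2*q) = q*(q - 5)*(q + 1)*(q + 2)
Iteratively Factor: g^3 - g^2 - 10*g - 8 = (g - 4)*(g^2 + 3*g + 2) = (g - 4)*(g + 2)*(g + 1)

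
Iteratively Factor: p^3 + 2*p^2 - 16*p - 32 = (p + 2)*(p^2 - 16) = (p - 4)*(p + 2)*(p + 4)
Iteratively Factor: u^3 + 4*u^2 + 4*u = (u + 2)*(u^2 + 2*u) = (u + 2)^2*(u)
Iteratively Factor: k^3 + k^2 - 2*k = (k - 1)*(k^2 + 2*k) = (k - 1)*(k + 2)*(k)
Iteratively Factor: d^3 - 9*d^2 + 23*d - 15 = (d - 3)*(d^2 - 6*d + 5) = (d - 3)*(d - 1)*(d - 5)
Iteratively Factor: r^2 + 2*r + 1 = (r + 1)*(r + 1)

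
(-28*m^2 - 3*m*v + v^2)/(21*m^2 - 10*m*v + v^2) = (4*m + v)/(-3*m + v)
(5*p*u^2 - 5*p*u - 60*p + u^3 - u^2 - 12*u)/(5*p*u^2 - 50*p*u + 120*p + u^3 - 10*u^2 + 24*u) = (u + 3)/(u - 6)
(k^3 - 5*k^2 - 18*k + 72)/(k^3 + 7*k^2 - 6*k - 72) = (k - 6)/(k + 6)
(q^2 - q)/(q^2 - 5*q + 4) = q/(q - 4)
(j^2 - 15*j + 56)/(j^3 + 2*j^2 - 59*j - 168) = (j - 7)/(j^2 + 10*j + 21)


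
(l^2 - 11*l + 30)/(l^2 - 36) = (l - 5)/(l + 6)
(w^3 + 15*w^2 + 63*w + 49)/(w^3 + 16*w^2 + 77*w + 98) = (w + 1)/(w + 2)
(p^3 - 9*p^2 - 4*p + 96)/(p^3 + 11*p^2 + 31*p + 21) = (p^2 - 12*p + 32)/(p^2 + 8*p + 7)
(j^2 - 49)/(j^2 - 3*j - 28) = (j + 7)/(j + 4)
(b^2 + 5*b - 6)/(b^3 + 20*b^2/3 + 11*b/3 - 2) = 3*(b - 1)/(3*b^2 + 2*b - 1)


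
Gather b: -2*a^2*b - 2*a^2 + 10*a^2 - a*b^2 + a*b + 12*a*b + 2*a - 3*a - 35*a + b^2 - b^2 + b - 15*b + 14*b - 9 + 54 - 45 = 8*a^2 - a*b^2 - 36*a + b*(-2*a^2 + 13*a)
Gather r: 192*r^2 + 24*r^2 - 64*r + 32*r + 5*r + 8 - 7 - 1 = 216*r^2 - 27*r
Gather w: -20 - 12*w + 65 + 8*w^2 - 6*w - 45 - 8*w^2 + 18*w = 0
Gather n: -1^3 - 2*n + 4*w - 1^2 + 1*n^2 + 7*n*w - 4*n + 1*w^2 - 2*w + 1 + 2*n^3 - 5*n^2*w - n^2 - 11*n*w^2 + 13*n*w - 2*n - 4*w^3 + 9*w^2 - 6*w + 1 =2*n^3 - 5*n^2*w + n*(-11*w^2 + 20*w - 8) - 4*w^3 + 10*w^2 - 4*w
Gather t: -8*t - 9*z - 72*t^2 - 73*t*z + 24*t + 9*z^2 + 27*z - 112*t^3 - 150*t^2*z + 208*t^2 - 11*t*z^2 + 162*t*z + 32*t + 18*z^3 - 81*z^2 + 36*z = -112*t^3 + t^2*(136 - 150*z) + t*(-11*z^2 + 89*z + 48) + 18*z^3 - 72*z^2 + 54*z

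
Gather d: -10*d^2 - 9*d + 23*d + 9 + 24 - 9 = -10*d^2 + 14*d + 24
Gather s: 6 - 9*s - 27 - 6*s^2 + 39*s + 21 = -6*s^2 + 30*s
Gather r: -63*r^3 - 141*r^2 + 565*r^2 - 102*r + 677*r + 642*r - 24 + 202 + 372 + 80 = -63*r^3 + 424*r^2 + 1217*r + 630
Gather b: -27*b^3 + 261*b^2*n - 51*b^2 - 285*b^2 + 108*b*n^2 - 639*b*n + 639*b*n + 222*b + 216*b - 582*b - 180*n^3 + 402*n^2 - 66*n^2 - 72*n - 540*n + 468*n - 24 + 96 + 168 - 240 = -27*b^3 + b^2*(261*n - 336) + b*(108*n^2 - 144) - 180*n^3 + 336*n^2 - 144*n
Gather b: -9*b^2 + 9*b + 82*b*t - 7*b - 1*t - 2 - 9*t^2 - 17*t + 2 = -9*b^2 + b*(82*t + 2) - 9*t^2 - 18*t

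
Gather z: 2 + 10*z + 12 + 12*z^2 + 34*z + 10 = 12*z^2 + 44*z + 24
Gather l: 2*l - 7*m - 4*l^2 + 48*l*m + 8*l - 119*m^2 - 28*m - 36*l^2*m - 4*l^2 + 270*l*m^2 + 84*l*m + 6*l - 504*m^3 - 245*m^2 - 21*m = l^2*(-36*m - 8) + l*(270*m^2 + 132*m + 16) - 504*m^3 - 364*m^2 - 56*m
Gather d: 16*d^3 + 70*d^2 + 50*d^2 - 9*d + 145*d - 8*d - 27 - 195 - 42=16*d^3 + 120*d^2 + 128*d - 264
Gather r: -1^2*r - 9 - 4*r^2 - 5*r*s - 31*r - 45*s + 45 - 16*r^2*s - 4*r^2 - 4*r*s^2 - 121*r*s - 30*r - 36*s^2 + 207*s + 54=r^2*(-16*s - 8) + r*(-4*s^2 - 126*s - 62) - 36*s^2 + 162*s + 90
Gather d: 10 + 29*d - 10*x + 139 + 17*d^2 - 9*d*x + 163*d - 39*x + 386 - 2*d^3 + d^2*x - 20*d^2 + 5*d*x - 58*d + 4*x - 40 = -2*d^3 + d^2*(x - 3) + d*(134 - 4*x) - 45*x + 495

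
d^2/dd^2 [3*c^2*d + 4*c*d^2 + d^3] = 8*c + 6*d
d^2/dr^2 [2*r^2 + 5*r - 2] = 4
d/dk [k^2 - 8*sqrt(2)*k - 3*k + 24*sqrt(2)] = 2*k - 8*sqrt(2) - 3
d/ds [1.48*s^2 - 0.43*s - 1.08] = 2.96*s - 0.43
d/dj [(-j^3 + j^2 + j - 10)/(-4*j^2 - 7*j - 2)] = (4*j^4 + 14*j^3 + 3*j^2 - 84*j - 72)/(16*j^4 + 56*j^3 + 65*j^2 + 28*j + 4)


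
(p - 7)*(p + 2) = p^2 - 5*p - 14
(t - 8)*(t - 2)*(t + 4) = t^3 - 6*t^2 - 24*t + 64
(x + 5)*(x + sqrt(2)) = x^2 + sqrt(2)*x + 5*x + 5*sqrt(2)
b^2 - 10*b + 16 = (b - 8)*(b - 2)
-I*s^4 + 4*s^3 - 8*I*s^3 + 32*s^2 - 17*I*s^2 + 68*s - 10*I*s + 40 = (s + 2)*(s + 5)*(s + 4*I)*(-I*s - I)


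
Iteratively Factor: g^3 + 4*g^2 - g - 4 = (g + 4)*(g^2 - 1) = (g - 1)*(g + 4)*(g + 1)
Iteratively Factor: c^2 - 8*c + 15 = (c - 5)*(c - 3)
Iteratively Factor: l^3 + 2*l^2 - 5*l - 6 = (l - 2)*(l^2 + 4*l + 3) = (l - 2)*(l + 3)*(l + 1)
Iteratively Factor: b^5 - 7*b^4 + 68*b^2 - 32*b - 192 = (b - 3)*(b^4 - 4*b^3 - 12*b^2 + 32*b + 64) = (b - 4)*(b - 3)*(b^3 - 12*b - 16) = (b - 4)^2*(b - 3)*(b^2 + 4*b + 4) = (b - 4)^2*(b - 3)*(b + 2)*(b + 2)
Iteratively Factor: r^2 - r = (r)*(r - 1)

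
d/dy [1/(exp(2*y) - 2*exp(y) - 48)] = 2*(1 - exp(y))*exp(y)/(-exp(2*y) + 2*exp(y) + 48)^2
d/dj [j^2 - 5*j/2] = 2*j - 5/2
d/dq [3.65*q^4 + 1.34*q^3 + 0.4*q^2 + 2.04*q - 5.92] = 14.6*q^3 + 4.02*q^2 + 0.8*q + 2.04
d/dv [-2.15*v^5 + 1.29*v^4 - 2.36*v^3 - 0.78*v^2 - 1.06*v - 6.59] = -10.75*v^4 + 5.16*v^3 - 7.08*v^2 - 1.56*v - 1.06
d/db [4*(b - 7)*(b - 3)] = 8*b - 40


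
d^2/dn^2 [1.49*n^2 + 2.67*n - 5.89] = 2.98000000000000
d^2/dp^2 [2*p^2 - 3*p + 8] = 4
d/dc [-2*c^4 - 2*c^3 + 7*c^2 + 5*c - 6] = -8*c^3 - 6*c^2 + 14*c + 5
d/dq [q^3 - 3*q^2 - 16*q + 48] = 3*q^2 - 6*q - 16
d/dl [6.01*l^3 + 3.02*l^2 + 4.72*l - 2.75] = 18.03*l^2 + 6.04*l + 4.72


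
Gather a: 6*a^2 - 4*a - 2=6*a^2 - 4*a - 2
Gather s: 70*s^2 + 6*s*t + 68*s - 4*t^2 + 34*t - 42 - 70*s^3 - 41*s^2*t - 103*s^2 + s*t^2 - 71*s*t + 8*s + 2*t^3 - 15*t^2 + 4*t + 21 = -70*s^3 + s^2*(-41*t - 33) + s*(t^2 - 65*t + 76) + 2*t^3 - 19*t^2 + 38*t - 21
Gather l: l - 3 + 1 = l - 2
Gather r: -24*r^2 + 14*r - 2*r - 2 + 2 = -24*r^2 + 12*r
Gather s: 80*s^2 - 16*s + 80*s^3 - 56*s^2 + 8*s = 80*s^3 + 24*s^2 - 8*s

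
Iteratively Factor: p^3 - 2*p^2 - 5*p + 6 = (p + 2)*(p^2 - 4*p + 3) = (p - 3)*(p + 2)*(p - 1)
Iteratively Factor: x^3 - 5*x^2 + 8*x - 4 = (x - 2)*(x^2 - 3*x + 2) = (x - 2)^2*(x - 1)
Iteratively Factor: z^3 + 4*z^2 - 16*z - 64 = (z + 4)*(z^2 - 16) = (z + 4)^2*(z - 4)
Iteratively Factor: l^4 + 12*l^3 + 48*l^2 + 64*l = (l + 4)*(l^3 + 8*l^2 + 16*l) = (l + 4)^2*(l^2 + 4*l) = (l + 4)^3*(l)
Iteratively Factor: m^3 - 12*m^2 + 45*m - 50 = (m - 2)*(m^2 - 10*m + 25) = (m - 5)*(m - 2)*(m - 5)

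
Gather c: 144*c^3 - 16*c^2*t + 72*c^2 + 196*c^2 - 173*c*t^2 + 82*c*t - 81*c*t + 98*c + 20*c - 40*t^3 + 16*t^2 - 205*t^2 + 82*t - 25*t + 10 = 144*c^3 + c^2*(268 - 16*t) + c*(-173*t^2 + t + 118) - 40*t^3 - 189*t^2 + 57*t + 10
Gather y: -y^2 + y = -y^2 + y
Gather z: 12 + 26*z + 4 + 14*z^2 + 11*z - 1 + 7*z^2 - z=21*z^2 + 36*z + 15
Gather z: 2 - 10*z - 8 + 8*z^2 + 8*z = 8*z^2 - 2*z - 6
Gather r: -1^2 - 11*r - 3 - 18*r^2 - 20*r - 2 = -18*r^2 - 31*r - 6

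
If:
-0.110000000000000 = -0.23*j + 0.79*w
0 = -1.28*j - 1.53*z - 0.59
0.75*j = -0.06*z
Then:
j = 0.03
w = -0.13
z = -0.41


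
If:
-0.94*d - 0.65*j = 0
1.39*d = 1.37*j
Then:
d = 0.00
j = 0.00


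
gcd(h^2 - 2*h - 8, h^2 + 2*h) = h + 2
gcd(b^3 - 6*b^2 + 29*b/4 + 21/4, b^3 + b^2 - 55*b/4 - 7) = b^2 - 3*b - 7/4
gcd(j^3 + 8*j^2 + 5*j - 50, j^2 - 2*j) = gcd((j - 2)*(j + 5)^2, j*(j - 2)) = j - 2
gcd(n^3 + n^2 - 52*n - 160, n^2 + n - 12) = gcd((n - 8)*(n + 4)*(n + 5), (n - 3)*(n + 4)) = n + 4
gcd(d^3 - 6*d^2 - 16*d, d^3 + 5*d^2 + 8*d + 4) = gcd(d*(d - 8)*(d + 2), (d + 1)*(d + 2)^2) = d + 2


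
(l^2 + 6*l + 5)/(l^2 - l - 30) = (l + 1)/(l - 6)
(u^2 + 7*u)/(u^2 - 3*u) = (u + 7)/(u - 3)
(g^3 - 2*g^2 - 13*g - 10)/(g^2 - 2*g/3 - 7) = 3*(-g^3 + 2*g^2 + 13*g + 10)/(-3*g^2 + 2*g + 21)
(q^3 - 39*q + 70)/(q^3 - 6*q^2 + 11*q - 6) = (q^2 + 2*q - 35)/(q^2 - 4*q + 3)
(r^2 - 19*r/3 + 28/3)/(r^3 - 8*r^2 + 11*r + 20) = (r - 7/3)/(r^2 - 4*r - 5)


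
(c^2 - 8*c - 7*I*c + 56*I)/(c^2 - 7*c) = (c^2 - 8*c - 7*I*c + 56*I)/(c*(c - 7))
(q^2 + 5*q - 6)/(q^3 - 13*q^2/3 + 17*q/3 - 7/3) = 3*(q + 6)/(3*q^2 - 10*q + 7)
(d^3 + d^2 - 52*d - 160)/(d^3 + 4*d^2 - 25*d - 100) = (d - 8)/(d - 5)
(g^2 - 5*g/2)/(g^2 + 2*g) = (g - 5/2)/(g + 2)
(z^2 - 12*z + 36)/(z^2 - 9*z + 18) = (z - 6)/(z - 3)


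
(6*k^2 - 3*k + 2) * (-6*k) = -36*k^3 + 18*k^2 - 12*k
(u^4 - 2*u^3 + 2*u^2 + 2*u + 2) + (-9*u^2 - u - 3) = u^4 - 2*u^3 - 7*u^2 + u - 1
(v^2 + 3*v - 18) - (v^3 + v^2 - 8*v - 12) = -v^3 + 11*v - 6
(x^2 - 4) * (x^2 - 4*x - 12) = x^4 - 4*x^3 - 16*x^2 + 16*x + 48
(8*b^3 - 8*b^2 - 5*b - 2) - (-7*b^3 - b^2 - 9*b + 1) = 15*b^3 - 7*b^2 + 4*b - 3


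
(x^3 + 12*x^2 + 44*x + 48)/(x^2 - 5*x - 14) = (x^2 + 10*x + 24)/(x - 7)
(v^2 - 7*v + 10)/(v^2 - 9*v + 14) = (v - 5)/(v - 7)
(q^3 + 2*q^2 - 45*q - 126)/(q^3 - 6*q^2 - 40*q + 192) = (q^2 - 4*q - 21)/(q^2 - 12*q + 32)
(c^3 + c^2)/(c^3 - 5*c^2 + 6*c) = c*(c + 1)/(c^2 - 5*c + 6)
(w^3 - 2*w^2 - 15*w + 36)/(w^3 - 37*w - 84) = (w^2 - 6*w + 9)/(w^2 - 4*w - 21)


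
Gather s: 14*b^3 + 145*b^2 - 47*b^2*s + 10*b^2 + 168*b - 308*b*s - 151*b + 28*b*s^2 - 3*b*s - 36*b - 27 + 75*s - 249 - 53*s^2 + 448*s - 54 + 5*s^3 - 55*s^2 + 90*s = 14*b^3 + 155*b^2 - 19*b + 5*s^3 + s^2*(28*b - 108) + s*(-47*b^2 - 311*b + 613) - 330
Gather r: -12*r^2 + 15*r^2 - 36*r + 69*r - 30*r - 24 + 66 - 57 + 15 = 3*r^2 + 3*r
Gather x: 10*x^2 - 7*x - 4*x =10*x^2 - 11*x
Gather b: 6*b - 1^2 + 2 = 6*b + 1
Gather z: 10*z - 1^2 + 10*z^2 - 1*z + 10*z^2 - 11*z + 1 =20*z^2 - 2*z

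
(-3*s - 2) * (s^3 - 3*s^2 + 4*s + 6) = -3*s^4 + 7*s^3 - 6*s^2 - 26*s - 12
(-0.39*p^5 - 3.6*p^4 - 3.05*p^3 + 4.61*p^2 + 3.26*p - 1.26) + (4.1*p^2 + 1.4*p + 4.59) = -0.39*p^5 - 3.6*p^4 - 3.05*p^3 + 8.71*p^2 + 4.66*p + 3.33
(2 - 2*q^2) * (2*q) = -4*q^3 + 4*q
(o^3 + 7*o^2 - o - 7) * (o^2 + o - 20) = o^5 + 8*o^4 - 14*o^3 - 148*o^2 + 13*o + 140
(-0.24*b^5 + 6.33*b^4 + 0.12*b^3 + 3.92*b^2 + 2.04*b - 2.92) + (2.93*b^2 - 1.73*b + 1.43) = -0.24*b^5 + 6.33*b^4 + 0.12*b^3 + 6.85*b^2 + 0.31*b - 1.49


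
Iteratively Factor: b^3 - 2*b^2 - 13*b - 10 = (b + 2)*(b^2 - 4*b - 5) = (b - 5)*(b + 2)*(b + 1)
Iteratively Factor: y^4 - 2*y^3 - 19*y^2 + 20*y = (y - 1)*(y^3 - y^2 - 20*y) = (y - 1)*(y + 4)*(y^2 - 5*y) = (y - 5)*(y - 1)*(y + 4)*(y)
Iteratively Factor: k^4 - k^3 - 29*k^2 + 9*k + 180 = (k + 4)*(k^3 - 5*k^2 - 9*k + 45) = (k - 3)*(k + 4)*(k^2 - 2*k - 15) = (k - 5)*(k - 3)*(k + 4)*(k + 3)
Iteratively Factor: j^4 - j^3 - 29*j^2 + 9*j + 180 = (j - 3)*(j^3 + 2*j^2 - 23*j - 60) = (j - 3)*(j + 4)*(j^2 - 2*j - 15) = (j - 5)*(j - 3)*(j + 4)*(j + 3)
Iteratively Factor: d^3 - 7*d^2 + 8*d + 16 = (d - 4)*(d^2 - 3*d - 4) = (d - 4)*(d + 1)*(d - 4)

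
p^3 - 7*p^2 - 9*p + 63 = (p - 7)*(p - 3)*(p + 3)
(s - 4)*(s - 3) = s^2 - 7*s + 12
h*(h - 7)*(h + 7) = h^3 - 49*h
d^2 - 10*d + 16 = (d - 8)*(d - 2)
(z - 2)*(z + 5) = z^2 + 3*z - 10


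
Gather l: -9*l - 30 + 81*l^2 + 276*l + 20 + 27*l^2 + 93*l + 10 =108*l^2 + 360*l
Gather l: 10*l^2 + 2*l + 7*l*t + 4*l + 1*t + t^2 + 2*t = 10*l^2 + l*(7*t + 6) + t^2 + 3*t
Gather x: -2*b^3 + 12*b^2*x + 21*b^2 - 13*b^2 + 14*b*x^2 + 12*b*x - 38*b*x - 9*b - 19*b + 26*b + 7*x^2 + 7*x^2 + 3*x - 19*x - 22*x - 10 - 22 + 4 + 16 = -2*b^3 + 8*b^2 - 2*b + x^2*(14*b + 14) + x*(12*b^2 - 26*b - 38) - 12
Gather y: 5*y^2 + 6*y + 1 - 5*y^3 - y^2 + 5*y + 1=-5*y^3 + 4*y^2 + 11*y + 2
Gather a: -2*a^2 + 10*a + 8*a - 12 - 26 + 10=-2*a^2 + 18*a - 28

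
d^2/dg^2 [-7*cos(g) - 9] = 7*cos(g)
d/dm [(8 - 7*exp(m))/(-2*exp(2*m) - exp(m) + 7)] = (-(4*exp(m) + 1)*(7*exp(m) - 8) + 14*exp(2*m) + 7*exp(m) - 49)*exp(m)/(2*exp(2*m) + exp(m) - 7)^2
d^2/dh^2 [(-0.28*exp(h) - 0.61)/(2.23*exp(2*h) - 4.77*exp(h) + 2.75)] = (-1.392412*exp(4*h) - 15.112264*exp(3*h) + 29.768493*exp(2*h) - 2.58886899999999*exp(h) - 10.119175)*exp(h)/(11.089567*exp(6*h) - 71.162199*exp(5*h) + 193.243326*exp(4*h) - 284.043483*exp(3*h) + 238.30455*exp(2*h) - 108.219375*exp(h) + 20.796875)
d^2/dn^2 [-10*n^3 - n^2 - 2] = -60*n - 2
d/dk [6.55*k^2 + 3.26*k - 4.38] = 13.1*k + 3.26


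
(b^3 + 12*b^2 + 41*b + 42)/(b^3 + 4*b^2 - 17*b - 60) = (b^2 + 9*b + 14)/(b^2 + b - 20)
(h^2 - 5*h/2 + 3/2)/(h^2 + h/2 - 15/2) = (2*h^2 - 5*h + 3)/(2*h^2 + h - 15)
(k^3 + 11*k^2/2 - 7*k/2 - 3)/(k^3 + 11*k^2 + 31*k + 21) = (2*k^3 + 11*k^2 - 7*k - 6)/(2*(k^3 + 11*k^2 + 31*k + 21))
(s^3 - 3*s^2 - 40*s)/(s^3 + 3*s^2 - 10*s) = (s - 8)/(s - 2)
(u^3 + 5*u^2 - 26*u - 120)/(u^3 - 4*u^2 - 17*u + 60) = (u + 6)/(u - 3)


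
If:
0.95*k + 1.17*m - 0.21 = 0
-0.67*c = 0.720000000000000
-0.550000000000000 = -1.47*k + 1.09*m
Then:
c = -1.07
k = 0.32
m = -0.08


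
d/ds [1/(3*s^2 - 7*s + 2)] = (7 - 6*s)/(3*s^2 - 7*s + 2)^2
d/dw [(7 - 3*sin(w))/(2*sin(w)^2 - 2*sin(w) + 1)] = (6*sin(w)^2 - 28*sin(w) + 11)*cos(w)/(-2*sin(w) - cos(2*w) + 2)^2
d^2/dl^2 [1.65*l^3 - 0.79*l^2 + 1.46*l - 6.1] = 9.9*l - 1.58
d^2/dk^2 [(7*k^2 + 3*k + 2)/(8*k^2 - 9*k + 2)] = 8*(174*k^3 + 12*k^2 - 144*k + 53)/(512*k^6 - 1728*k^5 + 2328*k^4 - 1593*k^3 + 582*k^2 - 108*k + 8)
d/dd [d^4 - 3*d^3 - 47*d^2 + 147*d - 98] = 4*d^3 - 9*d^2 - 94*d + 147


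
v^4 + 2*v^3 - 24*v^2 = v^2*(v - 4)*(v + 6)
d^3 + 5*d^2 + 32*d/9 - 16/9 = (d - 1/3)*(d + 4/3)*(d + 4)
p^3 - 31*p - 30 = (p - 6)*(p + 1)*(p + 5)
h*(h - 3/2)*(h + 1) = h^3 - h^2/2 - 3*h/2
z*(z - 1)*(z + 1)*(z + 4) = z^4 + 4*z^3 - z^2 - 4*z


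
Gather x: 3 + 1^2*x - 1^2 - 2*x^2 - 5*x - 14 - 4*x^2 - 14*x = -6*x^2 - 18*x - 12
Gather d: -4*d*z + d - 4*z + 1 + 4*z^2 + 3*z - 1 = d*(1 - 4*z) + 4*z^2 - z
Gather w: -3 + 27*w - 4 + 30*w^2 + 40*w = 30*w^2 + 67*w - 7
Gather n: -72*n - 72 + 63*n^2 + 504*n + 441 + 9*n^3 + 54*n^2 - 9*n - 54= 9*n^3 + 117*n^2 + 423*n + 315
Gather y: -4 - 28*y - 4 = -28*y - 8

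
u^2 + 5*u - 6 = (u - 1)*(u + 6)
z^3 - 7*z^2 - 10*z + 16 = (z - 8)*(z - 1)*(z + 2)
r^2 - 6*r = r*(r - 6)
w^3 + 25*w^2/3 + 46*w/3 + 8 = (w + 1)*(w + 4/3)*(w + 6)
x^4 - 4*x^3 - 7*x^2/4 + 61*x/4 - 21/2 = (x - 7/2)*(x - 3/2)*(x - 1)*(x + 2)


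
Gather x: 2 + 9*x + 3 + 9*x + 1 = 18*x + 6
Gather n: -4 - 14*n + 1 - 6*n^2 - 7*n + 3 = -6*n^2 - 21*n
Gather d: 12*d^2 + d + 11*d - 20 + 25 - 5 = 12*d^2 + 12*d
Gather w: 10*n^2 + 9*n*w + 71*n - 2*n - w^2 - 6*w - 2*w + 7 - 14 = 10*n^2 + 69*n - w^2 + w*(9*n - 8) - 7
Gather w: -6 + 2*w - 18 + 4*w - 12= 6*w - 36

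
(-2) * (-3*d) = 6*d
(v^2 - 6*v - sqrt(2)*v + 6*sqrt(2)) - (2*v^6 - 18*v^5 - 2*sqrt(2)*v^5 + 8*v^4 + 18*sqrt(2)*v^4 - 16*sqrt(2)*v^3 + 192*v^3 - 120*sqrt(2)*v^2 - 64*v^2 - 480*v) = -2*v^6 + 2*sqrt(2)*v^5 + 18*v^5 - 18*sqrt(2)*v^4 - 8*v^4 - 192*v^3 + 16*sqrt(2)*v^3 + 65*v^2 + 120*sqrt(2)*v^2 - sqrt(2)*v + 474*v + 6*sqrt(2)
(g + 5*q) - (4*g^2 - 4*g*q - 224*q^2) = -4*g^2 + 4*g*q + g + 224*q^2 + 5*q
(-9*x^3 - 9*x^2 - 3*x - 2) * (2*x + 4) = -18*x^4 - 54*x^3 - 42*x^2 - 16*x - 8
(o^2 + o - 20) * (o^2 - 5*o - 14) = o^4 - 4*o^3 - 39*o^2 + 86*o + 280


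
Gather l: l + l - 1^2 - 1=2*l - 2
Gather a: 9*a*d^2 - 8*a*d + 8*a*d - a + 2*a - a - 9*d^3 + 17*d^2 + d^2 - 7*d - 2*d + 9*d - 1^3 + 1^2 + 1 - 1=9*a*d^2 - 9*d^3 + 18*d^2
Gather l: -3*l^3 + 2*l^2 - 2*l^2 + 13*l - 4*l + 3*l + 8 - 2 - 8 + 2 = -3*l^3 + 12*l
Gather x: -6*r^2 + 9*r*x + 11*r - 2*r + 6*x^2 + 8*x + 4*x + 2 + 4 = -6*r^2 + 9*r + 6*x^2 + x*(9*r + 12) + 6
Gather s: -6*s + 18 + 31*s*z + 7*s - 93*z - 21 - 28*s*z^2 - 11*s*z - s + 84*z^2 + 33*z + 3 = s*(-28*z^2 + 20*z) + 84*z^2 - 60*z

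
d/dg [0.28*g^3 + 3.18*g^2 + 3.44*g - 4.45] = 0.84*g^2 + 6.36*g + 3.44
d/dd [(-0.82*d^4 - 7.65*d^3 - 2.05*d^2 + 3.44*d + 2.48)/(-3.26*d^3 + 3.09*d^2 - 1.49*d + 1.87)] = (2.6732*d^6 - 5.06759999999998*d^5 - 26.6561*d^4 + 39.0922*d^3 - 26.2372*d^2 - 22.9934*d + 10.128)/(10.6276*d^6 - 20.1468*d^5 + 19.2629*d^4 - 21.4006*d^3 + 13.7767*d^2 - 5.5726*d + 3.4969)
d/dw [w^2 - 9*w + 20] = 2*w - 9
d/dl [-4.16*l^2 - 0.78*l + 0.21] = -8.32*l - 0.78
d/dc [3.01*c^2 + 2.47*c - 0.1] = 6.02*c + 2.47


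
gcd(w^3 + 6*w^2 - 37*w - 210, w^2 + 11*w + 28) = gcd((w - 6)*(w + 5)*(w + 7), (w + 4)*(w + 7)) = w + 7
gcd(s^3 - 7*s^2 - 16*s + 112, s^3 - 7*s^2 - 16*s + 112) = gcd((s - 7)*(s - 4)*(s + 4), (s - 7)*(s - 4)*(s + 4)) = s^3 - 7*s^2 - 16*s + 112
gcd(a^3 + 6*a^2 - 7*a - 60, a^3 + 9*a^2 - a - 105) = a^2 + 2*a - 15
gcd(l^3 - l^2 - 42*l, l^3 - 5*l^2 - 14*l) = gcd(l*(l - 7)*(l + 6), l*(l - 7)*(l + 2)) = l^2 - 7*l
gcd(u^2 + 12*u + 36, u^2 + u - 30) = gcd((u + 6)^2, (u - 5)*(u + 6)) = u + 6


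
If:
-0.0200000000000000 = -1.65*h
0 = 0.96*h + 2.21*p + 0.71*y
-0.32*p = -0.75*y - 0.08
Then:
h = 0.01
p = 0.03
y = -0.10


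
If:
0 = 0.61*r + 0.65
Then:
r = -1.07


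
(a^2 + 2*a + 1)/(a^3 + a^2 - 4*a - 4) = (a + 1)/(a^2 - 4)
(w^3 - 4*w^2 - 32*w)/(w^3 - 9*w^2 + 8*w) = (w + 4)/(w - 1)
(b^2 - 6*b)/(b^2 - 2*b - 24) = b/(b + 4)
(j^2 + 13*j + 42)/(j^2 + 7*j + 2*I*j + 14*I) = (j + 6)/(j + 2*I)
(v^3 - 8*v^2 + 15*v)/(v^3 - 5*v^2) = (v - 3)/v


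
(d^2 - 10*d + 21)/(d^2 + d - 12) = (d - 7)/(d + 4)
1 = 1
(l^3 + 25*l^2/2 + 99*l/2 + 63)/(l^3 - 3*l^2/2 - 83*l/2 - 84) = (l + 6)/(l - 8)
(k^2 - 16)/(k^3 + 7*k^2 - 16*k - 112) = 1/(k + 7)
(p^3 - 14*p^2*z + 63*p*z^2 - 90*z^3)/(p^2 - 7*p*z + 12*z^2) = (-p^2 + 11*p*z - 30*z^2)/(-p + 4*z)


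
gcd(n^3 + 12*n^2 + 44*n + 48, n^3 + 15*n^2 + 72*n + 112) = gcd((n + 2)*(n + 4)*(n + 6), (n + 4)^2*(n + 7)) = n + 4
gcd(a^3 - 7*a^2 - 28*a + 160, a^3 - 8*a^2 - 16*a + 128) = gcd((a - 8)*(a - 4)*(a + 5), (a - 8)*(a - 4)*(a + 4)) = a^2 - 12*a + 32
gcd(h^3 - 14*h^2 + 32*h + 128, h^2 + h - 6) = 1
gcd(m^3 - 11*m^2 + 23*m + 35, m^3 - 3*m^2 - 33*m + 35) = m - 7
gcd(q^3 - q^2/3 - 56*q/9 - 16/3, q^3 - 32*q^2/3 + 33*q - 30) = q - 3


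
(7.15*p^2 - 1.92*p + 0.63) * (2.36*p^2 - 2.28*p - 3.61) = 16.874*p^4 - 20.8332*p^3 - 19.9471*p^2 + 5.4948*p - 2.2743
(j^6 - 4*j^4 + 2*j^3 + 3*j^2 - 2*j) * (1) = j^6 - 4*j^4 + 2*j^3 + 3*j^2 - 2*j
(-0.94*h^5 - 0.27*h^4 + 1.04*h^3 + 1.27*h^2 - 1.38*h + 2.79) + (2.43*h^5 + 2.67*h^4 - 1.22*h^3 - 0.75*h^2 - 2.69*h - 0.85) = 1.49*h^5 + 2.4*h^4 - 0.18*h^3 + 0.52*h^2 - 4.07*h + 1.94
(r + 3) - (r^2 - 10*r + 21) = -r^2 + 11*r - 18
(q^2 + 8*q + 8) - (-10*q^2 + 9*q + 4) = 11*q^2 - q + 4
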